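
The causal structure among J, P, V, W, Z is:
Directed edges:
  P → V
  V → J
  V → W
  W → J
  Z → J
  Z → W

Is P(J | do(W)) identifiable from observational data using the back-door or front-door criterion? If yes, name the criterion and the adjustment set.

desc(W)\{W}={J}; candidates ⊆ {P,V,Z}.
size 0: {}; under {} W still reaches {J,P,V,Z} ∋ J.
size 1: {P}, {V}, {Z}; under {P} W still reaches {J,V,Z} ∋ J.
{V,Z}: W⊥J given {V,Z} in G with W→· removed — back-door holds.
P(J|do(W)) = Σ_{V,Z} P(J|W,V,Z)·P(V,Z).

P(J|do(W)): backdoor, adjust for {V, Z}.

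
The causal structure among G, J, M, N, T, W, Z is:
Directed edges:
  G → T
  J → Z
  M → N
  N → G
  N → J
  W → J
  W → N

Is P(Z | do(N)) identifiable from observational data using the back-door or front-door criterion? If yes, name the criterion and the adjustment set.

P(Z|do(N)): backdoor, adjust for {W}.

desc(N)\{N}={G,J,T,Z}; candidates ⊆ {M,W}.
size 0: {}; under {} N still reaches {J,M,W,Z} ∋ Z.
{W}: N⊥Z given {W} in G with N→· removed — back-door holds.
P(Z|do(N)) = Σ_{W} P(Z|N,W)·P(W).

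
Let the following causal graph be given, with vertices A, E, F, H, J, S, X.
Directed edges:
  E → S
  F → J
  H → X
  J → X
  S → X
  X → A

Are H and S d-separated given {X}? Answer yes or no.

No — H and S are d-connected given {X}.

Bayes-Ball from H | {X} reaches {E,F,J,S}.
S ∈ reach(H|{X}) ⇒ H ⊥̸ S | {X}.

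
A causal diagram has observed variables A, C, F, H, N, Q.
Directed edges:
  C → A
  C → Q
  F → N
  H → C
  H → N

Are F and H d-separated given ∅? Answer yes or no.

Bayes-Ball from F | ∅ reaches {N}.
H ∉ reach(F|∅) ⇒ F ⊥ H | ∅.

Yes — F ⊥ H | ∅.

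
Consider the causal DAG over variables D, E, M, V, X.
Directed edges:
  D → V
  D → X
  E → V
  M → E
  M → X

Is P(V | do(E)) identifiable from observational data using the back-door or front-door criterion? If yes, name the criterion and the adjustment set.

desc(E)\{E}={V}; candidates ⊆ {D,M,X}.
∅: E⊥V given ∅ in G with E→· removed — back-door holds.
P(V|do(E)) = P(V|E) — no adjustment needed.

P(V|do(E)): backdoor, adjust for ∅.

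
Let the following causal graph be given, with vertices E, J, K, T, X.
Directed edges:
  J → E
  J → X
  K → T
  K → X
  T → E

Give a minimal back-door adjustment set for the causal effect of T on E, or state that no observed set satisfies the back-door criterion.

T→E: minimal back-door set ∅.

desc(T)\{T}={E}; candidates ⊆ {J,K,X}.
∅: T⊥E given ∅ in G with T→· removed — back-door holds.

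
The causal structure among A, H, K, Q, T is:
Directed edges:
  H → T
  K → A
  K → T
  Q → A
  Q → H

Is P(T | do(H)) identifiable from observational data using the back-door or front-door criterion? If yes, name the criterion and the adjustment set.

desc(H)\{H}={T}; candidates ⊆ {A,K,Q}.
∅: H⊥T given ∅ in G with H→· removed — back-door holds.
P(T|do(H)) = P(T|H) — no adjustment needed.

P(T|do(H)): backdoor, adjust for ∅.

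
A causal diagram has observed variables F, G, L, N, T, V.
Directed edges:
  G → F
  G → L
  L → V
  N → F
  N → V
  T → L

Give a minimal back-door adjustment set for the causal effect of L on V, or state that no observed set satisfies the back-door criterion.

L→V: minimal back-door set ∅.

desc(L)\{L}={V}; candidates ⊆ {F,G,N,T}.
∅: L⊥V given ∅ in G with L→· removed — back-door holds.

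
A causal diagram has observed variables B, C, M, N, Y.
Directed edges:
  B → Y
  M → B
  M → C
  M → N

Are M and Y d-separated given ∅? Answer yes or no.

No — M and Y are d-connected given ∅.

Bayes-Ball from M | ∅ reaches {B,C,N,Y}.
Y ∈ reach(M|∅) ⇒ M ⊥̸ Y | ∅.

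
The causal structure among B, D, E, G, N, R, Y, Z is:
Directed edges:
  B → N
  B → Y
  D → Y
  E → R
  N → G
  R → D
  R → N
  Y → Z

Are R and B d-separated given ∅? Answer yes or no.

Yes — R ⊥ B | ∅.

Bayes-Ball from R | ∅ reaches {D,E,G,N,Y,Z}.
B ∉ reach(R|∅) ⇒ R ⊥ B | ∅.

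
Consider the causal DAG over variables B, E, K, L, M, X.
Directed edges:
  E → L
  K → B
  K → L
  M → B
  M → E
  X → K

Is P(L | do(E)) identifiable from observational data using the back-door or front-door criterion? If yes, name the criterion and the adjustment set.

desc(E)\{E}={L}; candidates ⊆ {B,K,M,X}.
∅: E⊥L given ∅ in G with E→· removed — back-door holds.
P(L|do(E)) = P(L|E) — no adjustment needed.

P(L|do(E)): backdoor, adjust for ∅.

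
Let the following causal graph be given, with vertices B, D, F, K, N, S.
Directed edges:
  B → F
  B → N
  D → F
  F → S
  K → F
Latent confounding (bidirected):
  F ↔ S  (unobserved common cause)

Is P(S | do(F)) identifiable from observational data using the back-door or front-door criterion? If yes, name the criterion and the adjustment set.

desc(F)\{F}={S}; candidates ⊆ {B,D,K,N}.
F↔S: latent back-door arc(s) into F.
size 0: {}; under {} F still reaches {B,D,K,N,S} ∋ S.
size 1: {B}, {D}, {K} …(+1); under {B} F still reaches {D,K,S} ∋ S.
size 2: {B,D}, {B,K}, {B,N} …(+3); under {B,D} F still reaches {K,S} ∋ S.
F↔S cannot be blocked by any observed set — no back-door set.
No mediator lies on a directed F→…→S path.
Neither criterion identifies P(S|do(F)) in this graph.

P(S|do(F)): not identifiable (no BD/FD set).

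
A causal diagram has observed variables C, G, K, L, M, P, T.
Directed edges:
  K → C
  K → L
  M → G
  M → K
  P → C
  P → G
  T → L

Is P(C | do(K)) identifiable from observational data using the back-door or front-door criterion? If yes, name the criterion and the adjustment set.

desc(K)\{K}={C,L}; candidates ⊆ {G,M,P,T}.
∅: K⊥C given ∅ in G with K→· removed — back-door holds.
P(C|do(K)) = P(C|K) — no adjustment needed.

P(C|do(K)): backdoor, adjust for ∅.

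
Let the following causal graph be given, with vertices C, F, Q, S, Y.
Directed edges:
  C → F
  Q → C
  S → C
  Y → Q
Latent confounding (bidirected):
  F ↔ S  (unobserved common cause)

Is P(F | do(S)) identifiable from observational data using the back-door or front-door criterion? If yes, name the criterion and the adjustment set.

P(F|do(S)): frontdoor, adjust for {C}.

desc(S)\{S}={C,F}; candidates ⊆ {Q,Y}.
S↔F: latent back-door arc(s) into S.
size 0: {}; under {} S still reaches {F} ∋ F.
size 1: {Q}, {Y}; under {Q} S still reaches {F} ∋ F.
size 2: {Q,Y}; under {Q,Y} S still reaches {F} ∋ F.
S↔F cannot be blocked by any observed set — no back-door set.
{C}: (i) intercepts every directed S→F path; (ii) no back-door S→{C}; (iii) {S} blocks every back-door {C}→F. Front-door holds.
P(F|do(S)) = Σ_{C} P(C|S) Σ_{S'} P(F|C,S')P(S').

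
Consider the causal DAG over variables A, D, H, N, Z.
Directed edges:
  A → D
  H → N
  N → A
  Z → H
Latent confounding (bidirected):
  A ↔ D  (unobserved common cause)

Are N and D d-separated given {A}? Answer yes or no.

Bayes-Ball from N | {A} reaches {D,H,Z}.
D ∈ reach(N|{A}) ⇒ N ⊥̸ D | {A}.

No — N and D are d-connected given {A}.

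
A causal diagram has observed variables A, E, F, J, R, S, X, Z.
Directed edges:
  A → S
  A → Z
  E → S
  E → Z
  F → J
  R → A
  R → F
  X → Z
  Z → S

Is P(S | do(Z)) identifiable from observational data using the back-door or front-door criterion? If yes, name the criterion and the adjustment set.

desc(Z)\{Z}={S}; candidates ⊆ {A,E,F,J,R,X}.
size 0: {}; under {} Z still reaches {A,E,F,J,R,S,X} ∋ S.
size 1: {A}, {E}, {F} …(+3); under {A} Z still reaches {E,S,X} ∋ S.
{A,E}: Z⊥S given {A,E} in G with Z→· removed — back-door holds.
P(S|do(Z)) = Σ_{A,E} P(S|Z,A,E)·P(A,E).

P(S|do(Z)): backdoor, adjust for {A, E}.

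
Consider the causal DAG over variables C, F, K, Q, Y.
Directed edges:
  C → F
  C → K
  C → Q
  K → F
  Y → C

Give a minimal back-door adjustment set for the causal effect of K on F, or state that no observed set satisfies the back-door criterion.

desc(K)\{K}={F}; candidates ⊆ {C,Q,Y}.
size 0: {}; under {} K still reaches {C,F,Q,Y} ∋ F.
{C}: K⊥F given {C} in G with K→· removed — back-door holds.

K→F: minimal back-door set {C}.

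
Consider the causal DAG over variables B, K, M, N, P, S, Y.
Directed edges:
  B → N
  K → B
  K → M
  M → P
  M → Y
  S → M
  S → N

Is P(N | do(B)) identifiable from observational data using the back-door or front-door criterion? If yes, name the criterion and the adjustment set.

P(N|do(B)): backdoor, adjust for ∅.

desc(B)\{B}={N}; candidates ⊆ {K,M,P,S,Y}.
∅: B⊥N given ∅ in G with B→· removed — back-door holds.
P(N|do(B)) = P(N|B) — no adjustment needed.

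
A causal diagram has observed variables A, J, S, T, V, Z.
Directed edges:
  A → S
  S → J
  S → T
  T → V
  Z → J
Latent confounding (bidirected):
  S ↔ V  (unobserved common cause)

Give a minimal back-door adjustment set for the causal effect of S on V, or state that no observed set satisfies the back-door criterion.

desc(S)\{S}={J,T,V}; candidates ⊆ {A,Z}.
S↔V: latent back-door arc(s) into S.
size 0: {}; under {} S still reaches {A,V} ∋ V.
size 1: {A}, {Z}; under {A} S still reaches {V} ∋ V.
size 2: {A,Z}; under {A,Z} S still reaches {V} ∋ V.
S↔V cannot be blocked by any observed set — no back-door set.

S→V: no observed back-door set.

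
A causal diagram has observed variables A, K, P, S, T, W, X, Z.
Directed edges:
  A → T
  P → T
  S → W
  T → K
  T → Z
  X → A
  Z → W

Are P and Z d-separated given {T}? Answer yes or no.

Bayes-Ball from P | {T} reaches {A,X}.
Z ∉ reach(P|{T}) ⇒ P ⊥ Z | {T}.

Yes — P ⊥ Z | {T}.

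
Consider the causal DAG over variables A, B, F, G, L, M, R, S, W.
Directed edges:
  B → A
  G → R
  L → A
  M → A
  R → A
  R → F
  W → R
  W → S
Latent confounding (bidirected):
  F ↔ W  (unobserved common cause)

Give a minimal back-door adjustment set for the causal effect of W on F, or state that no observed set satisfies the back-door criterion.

W→F: no observed back-door set.

desc(W)\{W}={A,F,R,S}; candidates ⊆ {B,G,L,M}.
W↔F: latent back-door arc(s) into W.
size 0: {}; under {} W still reaches {F} ∋ F.
size 1: {B}, {G}, {L} …(+1); under {B} W still reaches {F} ∋ F.
size 2: {B,G}, {B,L}, {B,M} …(+3); under {B,G} W still reaches {F} ∋ F.
W↔F cannot be blocked by any observed set — no back-door set.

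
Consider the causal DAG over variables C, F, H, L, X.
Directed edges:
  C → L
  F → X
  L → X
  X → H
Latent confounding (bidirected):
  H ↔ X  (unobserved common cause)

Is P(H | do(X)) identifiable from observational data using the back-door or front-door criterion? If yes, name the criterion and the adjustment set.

P(H|do(X)): not identifiable (no BD/FD set).

desc(X)\{X}={H}; candidates ⊆ {C,F,L}.
X↔H: latent back-door arc(s) into X.
size 0: {}; under {} X still reaches {C,F,H,L} ∋ H.
size 1: {C}, {F}, {L}; under {C} X still reaches {F,H,L} ∋ H.
size 2: {C,F}, {C,L}, {F,L}; under {C,F} X still reaches {H,L} ∋ H.
X↔H cannot be blocked by any observed set — no back-door set.
No mediator lies on a directed X→…→H path.
Neither criterion identifies P(H|do(X)) in this graph.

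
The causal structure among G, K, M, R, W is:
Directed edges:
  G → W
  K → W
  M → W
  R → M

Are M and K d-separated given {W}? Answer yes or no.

No — M and K are d-connected given {W}.

Bayes-Ball from M | {W} reaches {G,K,R}.
K ∈ reach(M|{W}) ⇒ M ⊥̸ K | {W}.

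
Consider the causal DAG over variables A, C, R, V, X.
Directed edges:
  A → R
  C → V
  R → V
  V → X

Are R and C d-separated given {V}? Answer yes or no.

Bayes-Ball from R | {V} reaches {A,C}.
C ∈ reach(R|{V}) ⇒ R ⊥̸ C | {V}.

No — R and C are d-connected given {V}.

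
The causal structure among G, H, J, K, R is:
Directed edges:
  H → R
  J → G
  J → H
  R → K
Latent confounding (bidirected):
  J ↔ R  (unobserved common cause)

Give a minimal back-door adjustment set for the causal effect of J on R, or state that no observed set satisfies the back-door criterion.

J→R: no observed back-door set.

desc(J)\{J}={G,H,K,R}; candidates ⊆ {—}.
J↔R: latent back-door arc(s) into J.
size 0: {}; under {} J still reaches {K,R} ∋ R.
J↔R cannot be blocked by any observed set — no back-door set.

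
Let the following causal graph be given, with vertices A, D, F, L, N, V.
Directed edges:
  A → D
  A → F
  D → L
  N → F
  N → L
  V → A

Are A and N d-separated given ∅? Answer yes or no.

Bayes-Ball from A | ∅ reaches {D,F,L,V}.
N ∉ reach(A|∅) ⇒ A ⊥ N | ∅.

Yes — A ⊥ N | ∅.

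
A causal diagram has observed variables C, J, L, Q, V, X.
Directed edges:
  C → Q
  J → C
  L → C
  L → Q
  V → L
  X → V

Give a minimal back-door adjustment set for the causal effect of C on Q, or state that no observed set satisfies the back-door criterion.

C→Q: minimal back-door set {L}.

desc(C)\{C}={Q}; candidates ⊆ {J,L,V,X}.
size 0: {}; under {} C still reaches {J,L,Q,V,X} ∋ Q.
{L}: C⊥Q given {L} in G with C→· removed — back-door holds.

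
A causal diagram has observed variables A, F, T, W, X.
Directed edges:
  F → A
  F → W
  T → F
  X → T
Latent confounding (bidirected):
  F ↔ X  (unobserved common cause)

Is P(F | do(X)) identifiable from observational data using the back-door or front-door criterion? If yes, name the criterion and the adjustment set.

P(F|do(X)): frontdoor, adjust for {T}.

desc(X)\{X}={A,F,T,W}; candidates ⊆ {—}.
X↔F: latent back-door arc(s) into X.
size 0: {}; under {} X still reaches {A,F,W} ∋ F.
X↔F cannot be blocked by any observed set — no back-door set.
{T}: (i) intercepts every directed X→F path; (ii) no back-door X→{T}; (iii) {X} blocks every back-door {T}→F. Front-door holds.
P(F|do(X)) = Σ_{T} P(T|X) Σ_{X'} P(F|T,X')P(X').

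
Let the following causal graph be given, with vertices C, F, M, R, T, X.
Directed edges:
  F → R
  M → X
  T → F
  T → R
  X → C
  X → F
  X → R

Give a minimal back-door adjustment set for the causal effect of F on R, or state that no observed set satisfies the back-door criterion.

F→R: minimal back-door set {T, X}.

desc(F)\{F}={R}; candidates ⊆ {C,M,T,X}.
size 0: {}; under {} F still reaches {C,M,R,T,X} ∋ R.
size 1: {C}, {M}, {T} …(+1); under {C} F still reaches {M,R,T,X} ∋ R.
{T,X}: F⊥R given {T,X} in G with F→· removed — back-door holds.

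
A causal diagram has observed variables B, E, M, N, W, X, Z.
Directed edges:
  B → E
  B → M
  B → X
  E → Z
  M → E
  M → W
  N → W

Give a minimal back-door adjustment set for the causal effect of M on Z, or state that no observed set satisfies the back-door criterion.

M→Z: minimal back-door set {B}.

desc(M)\{M}={E,W,Z}; candidates ⊆ {B,N,X}.
size 0: {}; under {} M still reaches {B,E,X,Z} ∋ Z.
{B}: M⊥Z given {B} in G with M→· removed — back-door holds.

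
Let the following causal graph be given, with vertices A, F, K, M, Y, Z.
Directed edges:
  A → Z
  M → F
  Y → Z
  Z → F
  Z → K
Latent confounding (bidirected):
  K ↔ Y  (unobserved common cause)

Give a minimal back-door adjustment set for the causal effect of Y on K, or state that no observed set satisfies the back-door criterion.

desc(Y)\{Y}={F,K,Z}; candidates ⊆ {A,M}.
Y↔K: latent back-door arc(s) into Y.
size 0: {}; under {} Y still reaches {K} ∋ K.
size 1: {A}, {M}; under {A} Y still reaches {K} ∋ K.
size 2: {A,M}; under {A,M} Y still reaches {K} ∋ K.
Y↔K cannot be blocked by any observed set — no back-door set.

Y→K: no observed back-door set.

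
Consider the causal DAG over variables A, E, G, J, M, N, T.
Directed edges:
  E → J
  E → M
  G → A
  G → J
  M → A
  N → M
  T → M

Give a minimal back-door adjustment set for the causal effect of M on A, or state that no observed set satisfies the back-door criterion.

desc(M)\{M}={A}; candidates ⊆ {E,G,J,N,T}.
∅: M⊥A given ∅ in G with M→· removed — back-door holds.

M→A: minimal back-door set ∅.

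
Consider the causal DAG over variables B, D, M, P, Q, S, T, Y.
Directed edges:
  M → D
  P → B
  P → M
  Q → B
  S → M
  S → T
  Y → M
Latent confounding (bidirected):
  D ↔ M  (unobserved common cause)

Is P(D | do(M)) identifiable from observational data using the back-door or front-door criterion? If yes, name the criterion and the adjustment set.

P(D|do(M)): not identifiable (no BD/FD set).

desc(M)\{M}={D}; candidates ⊆ {B,P,Q,S,T,Y}.
M↔D: latent back-door arc(s) into M.
size 0: {}; under {} M still reaches {B,D,P,S,T,Y} ∋ D.
size 1: {B}, {P}, {Q} …(+3); under {B} M still reaches {D,P,Q,S,T,Y} ∋ D.
size 2: {B,P}, {B,Q}, {B,S} …(+12); under {B,P} M still reaches {D,S,T,Y} ∋ D.
M↔D cannot be blocked by any observed set — no back-door set.
No mediator lies on a directed M→…→D path.
Neither criterion identifies P(D|do(M)) in this graph.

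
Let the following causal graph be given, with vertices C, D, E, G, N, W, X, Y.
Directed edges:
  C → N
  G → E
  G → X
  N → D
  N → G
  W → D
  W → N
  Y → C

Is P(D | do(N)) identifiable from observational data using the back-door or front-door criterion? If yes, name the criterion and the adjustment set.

P(D|do(N)): backdoor, adjust for {W}.

desc(N)\{N}={D,E,G,X}; candidates ⊆ {C,W,Y}.
size 0: {}; under {} N still reaches {C,D,W,Y} ∋ D.
{W}: N⊥D given {W} in G with N→· removed — back-door holds.
P(D|do(N)) = Σ_{W} P(D|N,W)·P(W).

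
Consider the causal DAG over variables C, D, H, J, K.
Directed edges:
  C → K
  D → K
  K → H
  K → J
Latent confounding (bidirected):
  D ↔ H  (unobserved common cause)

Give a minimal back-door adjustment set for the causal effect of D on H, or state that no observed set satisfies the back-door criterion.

desc(D)\{D}={H,J,K}; candidates ⊆ {C}.
D↔H: latent back-door arc(s) into D.
size 0: {}; under {} D still reaches {H} ∋ H.
size 1: {C}; under {C} D still reaches {H} ∋ H.
D↔H cannot be blocked by any observed set — no back-door set.

D→H: no observed back-door set.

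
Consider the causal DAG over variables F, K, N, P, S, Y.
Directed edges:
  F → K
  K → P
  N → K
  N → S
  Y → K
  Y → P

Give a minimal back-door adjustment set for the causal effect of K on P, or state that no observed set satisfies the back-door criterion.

desc(K)\{K}={P}; candidates ⊆ {F,N,S,Y}.
size 0: {}; under {} K still reaches {F,N,P,S,Y} ∋ P.
{Y}: K⊥P given {Y} in G with K→· removed — back-door holds.

K→P: minimal back-door set {Y}.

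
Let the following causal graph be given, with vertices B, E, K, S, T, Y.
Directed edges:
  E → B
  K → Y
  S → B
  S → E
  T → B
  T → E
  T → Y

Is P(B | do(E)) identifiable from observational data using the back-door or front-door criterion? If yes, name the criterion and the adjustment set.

P(B|do(E)): backdoor, adjust for {S, T}.

desc(E)\{E}={B}; candidates ⊆ {K,S,T,Y}.
size 0: {}; under {} E still reaches {B,S,T,Y} ∋ B.
size 1: {K}, {S}, {T} …(+1); under {K} E still reaches {B,S,T,Y} ∋ B.
{S,T}: E⊥B given {S,T} in G with E→· removed — back-door holds.
P(B|do(E)) = Σ_{S,T} P(B|E,S,T)·P(S,T).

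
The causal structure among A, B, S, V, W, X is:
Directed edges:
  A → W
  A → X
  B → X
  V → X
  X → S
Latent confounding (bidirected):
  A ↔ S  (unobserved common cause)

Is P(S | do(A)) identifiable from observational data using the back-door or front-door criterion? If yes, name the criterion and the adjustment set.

P(S|do(A)): frontdoor, adjust for {X}.

desc(A)\{A}={S,W,X}; candidates ⊆ {B,V}.
A↔S: latent back-door arc(s) into A.
size 0: {}; under {} A still reaches {S} ∋ S.
size 1: {B}, {V}; under {B} A still reaches {S} ∋ S.
size 2: {B,V}; under {B,V} A still reaches {S} ∋ S.
A↔S cannot be blocked by any observed set — no back-door set.
{X}: (i) intercepts every directed A→S path; (ii) no back-door A→{X}; (iii) {A} blocks every back-door {X}→S. Front-door holds.
P(S|do(A)) = Σ_{X} P(X|A) Σ_{A'} P(S|X,A')P(A').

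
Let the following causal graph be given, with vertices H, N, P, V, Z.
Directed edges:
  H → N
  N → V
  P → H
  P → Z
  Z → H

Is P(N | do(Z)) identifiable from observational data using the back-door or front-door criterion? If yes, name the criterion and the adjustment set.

P(N|do(Z)): backdoor, adjust for {P}.

desc(Z)\{Z}={H,N,V}; candidates ⊆ {P}.
size 0: {}; under {} Z still reaches {H,N,P,V} ∋ N.
{P}: Z⊥N given {P} in G with Z→· removed — back-door holds.
P(N|do(Z)) = Σ_{P} P(N|Z,P)·P(P).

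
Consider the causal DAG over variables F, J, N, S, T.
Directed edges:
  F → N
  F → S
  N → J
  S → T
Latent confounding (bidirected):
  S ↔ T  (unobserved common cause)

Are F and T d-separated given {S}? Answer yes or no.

Bayes-Ball from F | {S} reaches {J,N,T}.
T ∈ reach(F|{S}) ⇒ F ⊥̸ T | {S}.

No — F and T are d-connected given {S}.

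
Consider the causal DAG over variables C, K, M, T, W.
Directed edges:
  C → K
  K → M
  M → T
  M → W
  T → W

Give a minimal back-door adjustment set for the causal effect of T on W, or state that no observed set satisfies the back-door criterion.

desc(T)\{T}={W}; candidates ⊆ {C,K,M}.
size 0: {}; under {} T still reaches {C,K,M,W} ∋ W.
{M}: T⊥W given {M} in G with T→· removed — back-door holds.

T→W: minimal back-door set {M}.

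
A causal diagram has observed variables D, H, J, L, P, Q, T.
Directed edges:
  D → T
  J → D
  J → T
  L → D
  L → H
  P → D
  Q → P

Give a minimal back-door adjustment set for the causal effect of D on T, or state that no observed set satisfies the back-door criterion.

desc(D)\{D}={T}; candidates ⊆ {H,J,L,P,Q}.
size 0: {}; under {} D still reaches {H,J,L,P,Q,T} ∋ T.
{J}: D⊥T given {J} in G with D→· removed — back-door holds.

D→T: minimal back-door set {J}.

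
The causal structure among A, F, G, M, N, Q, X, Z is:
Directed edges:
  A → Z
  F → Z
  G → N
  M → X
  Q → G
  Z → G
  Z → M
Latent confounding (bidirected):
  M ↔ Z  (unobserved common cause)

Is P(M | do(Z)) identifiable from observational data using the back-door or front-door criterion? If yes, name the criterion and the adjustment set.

desc(Z)\{Z}={G,M,N,X}; candidates ⊆ {A,F,Q}.
Z↔M: latent back-door arc(s) into Z.
size 0: {}; under {} Z still reaches {A,F,M,X} ∋ M.
size 1: {A}, {F}, {Q}; under {A} Z still reaches {F,M,X} ∋ M.
size 2: {A,F}, {A,Q}, {F,Q}; under {A,F} Z still reaches {M,X} ∋ M.
Z↔M cannot be blocked by any observed set — no back-door set.
No mediator lies on a directed Z→…→M path.
Neither criterion identifies P(M|do(Z)) in this graph.

P(M|do(Z)): not identifiable (no BD/FD set).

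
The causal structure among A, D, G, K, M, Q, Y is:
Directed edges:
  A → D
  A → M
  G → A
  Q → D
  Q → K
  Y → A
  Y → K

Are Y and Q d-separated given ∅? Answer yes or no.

Yes — Y ⊥ Q | ∅.

Bayes-Ball from Y | ∅ reaches {A,D,K,M}.
Q ∉ reach(Y|∅) ⇒ Y ⊥ Q | ∅.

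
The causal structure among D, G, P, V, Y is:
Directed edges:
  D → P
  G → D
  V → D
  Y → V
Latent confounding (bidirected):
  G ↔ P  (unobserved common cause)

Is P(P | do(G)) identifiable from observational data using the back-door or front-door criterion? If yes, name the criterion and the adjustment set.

P(P|do(G)): frontdoor, adjust for {D}.

desc(G)\{G}={D,P}; candidates ⊆ {V,Y}.
G↔P: latent back-door arc(s) into G.
size 0: {}; under {} G still reaches {P} ∋ P.
size 1: {V}, {Y}; under {V} G still reaches {P} ∋ P.
size 2: {V,Y}; under {V,Y} G still reaches {P} ∋ P.
G↔P cannot be blocked by any observed set — no back-door set.
{D}: (i) intercepts every directed G→P path; (ii) no back-door G→{D}; (iii) {G} blocks every back-door {D}→P. Front-door holds.
P(P|do(G)) = Σ_{D} P(D|G) Σ_{G'} P(P|D,G')P(G').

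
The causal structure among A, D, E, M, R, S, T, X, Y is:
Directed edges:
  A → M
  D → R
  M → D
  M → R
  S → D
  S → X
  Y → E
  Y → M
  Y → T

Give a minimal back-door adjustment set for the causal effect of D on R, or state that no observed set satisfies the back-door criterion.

desc(D)\{D}={R}; candidates ⊆ {A,E,M,S,T,X,Y}.
size 0: {}; under {} D still reaches {A,E,M,R,S,T,X,Y} ∋ R.
{M}: D⊥R given {M} in G with D→· removed — back-door holds.

D→R: minimal back-door set {M}.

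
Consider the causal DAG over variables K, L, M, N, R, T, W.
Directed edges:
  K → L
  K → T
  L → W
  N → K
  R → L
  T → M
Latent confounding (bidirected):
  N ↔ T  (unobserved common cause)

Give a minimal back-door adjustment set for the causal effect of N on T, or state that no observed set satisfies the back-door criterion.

desc(N)\{N}={K,L,M,T,W}; candidates ⊆ {R}.
N↔T: latent back-door arc(s) into N.
size 0: {}; under {} N still reaches {M,T} ∋ T.
size 1: {R}; under {R} N still reaches {M,T} ∋ T.
N↔T cannot be blocked by any observed set — no back-door set.

N→T: no observed back-door set.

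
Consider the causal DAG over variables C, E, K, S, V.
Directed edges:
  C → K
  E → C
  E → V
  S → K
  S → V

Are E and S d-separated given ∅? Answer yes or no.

Yes — E ⊥ S | ∅.

Bayes-Ball from E | ∅ reaches {C,K,V}.
S ∉ reach(E|∅) ⇒ E ⊥ S | ∅.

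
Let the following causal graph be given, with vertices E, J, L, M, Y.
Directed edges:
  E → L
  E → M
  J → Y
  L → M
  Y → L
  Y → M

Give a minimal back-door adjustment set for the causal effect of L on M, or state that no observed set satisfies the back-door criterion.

desc(L)\{L}={M}; candidates ⊆ {E,J,Y}.
size 0: {}; under {} L still reaches {E,J,M,Y} ∋ M.
size 1: {E}, {J}, {Y}; under {E} L still reaches {J,M,Y} ∋ M.
{E,Y}: L⊥M given {E,Y} in G with L→· removed — back-door holds.

L→M: minimal back-door set {E, Y}.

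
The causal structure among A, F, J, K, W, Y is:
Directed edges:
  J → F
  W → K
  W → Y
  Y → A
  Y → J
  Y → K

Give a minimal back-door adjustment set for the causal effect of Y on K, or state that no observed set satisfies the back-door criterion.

Y→K: minimal back-door set {W}.

desc(Y)\{Y}={A,F,J,K}; candidates ⊆ {W}.
size 0: {}; under {} Y still reaches {K,W} ∋ K.
{W}: Y⊥K given {W} in G with Y→· removed — back-door holds.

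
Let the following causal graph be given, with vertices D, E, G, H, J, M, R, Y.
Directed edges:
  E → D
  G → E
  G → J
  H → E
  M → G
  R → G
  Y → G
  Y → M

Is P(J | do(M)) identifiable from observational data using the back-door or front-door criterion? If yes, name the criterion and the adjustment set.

P(J|do(M)): backdoor, adjust for {Y}.

desc(M)\{M}={D,E,G,J}; candidates ⊆ {H,R,Y}.
size 0: {}; under {} M still reaches {D,E,G,J,Y} ∋ J.
{Y}: M⊥J given {Y} in G with M→· removed — back-door holds.
P(J|do(M)) = Σ_{Y} P(J|M,Y)·P(Y).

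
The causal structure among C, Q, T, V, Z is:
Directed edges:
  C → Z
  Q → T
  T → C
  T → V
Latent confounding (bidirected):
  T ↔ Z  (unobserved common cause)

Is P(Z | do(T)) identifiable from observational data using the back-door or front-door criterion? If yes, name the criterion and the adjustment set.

P(Z|do(T)): frontdoor, adjust for {C}.

desc(T)\{T}={C,V,Z}; candidates ⊆ {Q}.
T↔Z: latent back-door arc(s) into T.
size 0: {}; under {} T still reaches {Q,Z} ∋ Z.
size 1: {Q}; under {Q} T still reaches {Z} ∋ Z.
T↔Z cannot be blocked by any observed set — no back-door set.
{C}: (i) intercepts every directed T→Z path; (ii) no back-door T→{C}; (iii) {T} blocks every back-door {C}→Z. Front-door holds.
P(Z|do(T)) = Σ_{C} P(C|T) Σ_{T'} P(Z|C,T')P(T').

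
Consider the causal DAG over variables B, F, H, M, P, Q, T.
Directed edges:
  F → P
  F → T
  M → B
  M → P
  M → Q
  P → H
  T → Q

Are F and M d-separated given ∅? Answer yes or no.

Yes — F ⊥ M | ∅.

Bayes-Ball from F | ∅ reaches {H,P,Q,T}.
M ∉ reach(F|∅) ⇒ F ⊥ M | ∅.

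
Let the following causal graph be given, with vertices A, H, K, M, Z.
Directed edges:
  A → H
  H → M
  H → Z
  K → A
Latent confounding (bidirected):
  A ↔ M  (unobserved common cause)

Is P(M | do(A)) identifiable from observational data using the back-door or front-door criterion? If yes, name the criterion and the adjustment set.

P(M|do(A)): frontdoor, adjust for {H}.

desc(A)\{A}={H,M,Z}; candidates ⊆ {K}.
A↔M: latent back-door arc(s) into A.
size 0: {}; under {} A still reaches {K,M} ∋ M.
size 1: {K}; under {K} A still reaches {M} ∋ M.
A↔M cannot be blocked by any observed set — no back-door set.
{H}: (i) intercepts every directed A→M path; (ii) no back-door A→{H}; (iii) {A} blocks every back-door {H}→M. Front-door holds.
P(M|do(A)) = Σ_{H} P(H|A) Σ_{A'} P(M|H,A')P(A').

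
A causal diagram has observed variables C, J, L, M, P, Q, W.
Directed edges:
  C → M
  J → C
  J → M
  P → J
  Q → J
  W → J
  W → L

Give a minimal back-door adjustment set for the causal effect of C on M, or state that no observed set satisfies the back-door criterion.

C→M: minimal back-door set {J}.

desc(C)\{C}={M}; candidates ⊆ {J,L,P,Q,W}.
size 0: {}; under {} C still reaches {J,L,M,P,Q,W} ∋ M.
{J}: C⊥M given {J} in G with C→· removed — back-door holds.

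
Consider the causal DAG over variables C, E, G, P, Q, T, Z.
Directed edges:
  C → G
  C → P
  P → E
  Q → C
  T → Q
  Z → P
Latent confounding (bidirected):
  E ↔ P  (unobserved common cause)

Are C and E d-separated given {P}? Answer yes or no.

No — C and E are d-connected given {P}.

Bayes-Ball from C | {P} reaches {E,G,Q,T,Z}.
E ∈ reach(C|{P}) ⇒ C ⊥̸ E | {P}.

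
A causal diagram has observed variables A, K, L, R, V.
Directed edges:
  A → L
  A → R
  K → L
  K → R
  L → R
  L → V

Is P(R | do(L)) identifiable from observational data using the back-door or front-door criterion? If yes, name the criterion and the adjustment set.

P(R|do(L)): backdoor, adjust for {A, K}.

desc(L)\{L}={R,V}; candidates ⊆ {A,K}.
size 0: {}; under {} L still reaches {A,K,R} ∋ R.
size 1: {A}, {K}; under {A} L still reaches {K,R} ∋ R.
{A,K}: L⊥R given {A,K} in G with L→· removed — back-door holds.
P(R|do(L)) = Σ_{A,K} P(R|L,A,K)·P(A,K).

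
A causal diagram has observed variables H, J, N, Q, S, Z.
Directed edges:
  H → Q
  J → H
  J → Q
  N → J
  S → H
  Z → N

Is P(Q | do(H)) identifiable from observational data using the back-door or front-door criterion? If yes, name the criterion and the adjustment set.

P(Q|do(H)): backdoor, adjust for {J}.

desc(H)\{H}={Q}; candidates ⊆ {J,N,S,Z}.
size 0: {}; under {} H still reaches {J,N,Q,S,Z} ∋ Q.
{J}: H⊥Q given {J} in G with H→· removed — back-door holds.
P(Q|do(H)) = Σ_{J} P(Q|H,J)·P(J).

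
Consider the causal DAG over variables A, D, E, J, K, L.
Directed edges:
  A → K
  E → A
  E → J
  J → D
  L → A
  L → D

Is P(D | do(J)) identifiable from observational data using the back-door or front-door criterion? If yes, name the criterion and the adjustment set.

P(D|do(J)): backdoor, adjust for ∅.

desc(J)\{J}={D}; candidates ⊆ {A,E,K,L}.
∅: J⊥D given ∅ in G with J→· removed — back-door holds.
P(D|do(J)) = P(D|J) — no adjustment needed.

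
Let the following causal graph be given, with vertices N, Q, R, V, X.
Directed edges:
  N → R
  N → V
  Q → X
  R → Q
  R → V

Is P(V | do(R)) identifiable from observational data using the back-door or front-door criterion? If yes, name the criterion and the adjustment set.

P(V|do(R)): backdoor, adjust for {N}.

desc(R)\{R}={Q,V,X}; candidates ⊆ {N}.
size 0: {}; under {} R still reaches {N,V} ∋ V.
{N}: R⊥V given {N} in G with R→· removed — back-door holds.
P(V|do(R)) = Σ_{N} P(V|R,N)·P(N).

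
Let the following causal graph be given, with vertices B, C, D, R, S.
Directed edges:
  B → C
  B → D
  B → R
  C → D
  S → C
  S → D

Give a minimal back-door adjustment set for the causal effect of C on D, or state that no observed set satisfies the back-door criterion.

C→D: minimal back-door set {B, S}.

desc(C)\{C}={D}; candidates ⊆ {B,R,S}.
size 0: {}; under {} C still reaches {B,D,R,S} ∋ D.
size 1: {B}, {R}, {S}; under {B} C still reaches {D,S} ∋ D.
{B,S}: C⊥D given {B,S} in G with C→· removed — back-door holds.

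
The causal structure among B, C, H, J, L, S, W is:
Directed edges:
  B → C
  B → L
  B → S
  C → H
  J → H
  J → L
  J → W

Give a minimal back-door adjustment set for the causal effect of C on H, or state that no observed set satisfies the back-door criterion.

C→H: minimal back-door set ∅.

desc(C)\{C}={H}; candidates ⊆ {B,J,L,S,W}.
∅: C⊥H given ∅ in G with C→· removed — back-door holds.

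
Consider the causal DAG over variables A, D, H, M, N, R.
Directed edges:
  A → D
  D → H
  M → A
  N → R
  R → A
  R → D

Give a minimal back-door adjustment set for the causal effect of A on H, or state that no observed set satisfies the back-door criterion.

A→H: minimal back-door set {R}.

desc(A)\{A}={D,H}; candidates ⊆ {M,N,R}.
size 0: {}; under {} A still reaches {D,H,M,N,R} ∋ H.
{R}: A⊥H given {R} in G with A→· removed — back-door holds.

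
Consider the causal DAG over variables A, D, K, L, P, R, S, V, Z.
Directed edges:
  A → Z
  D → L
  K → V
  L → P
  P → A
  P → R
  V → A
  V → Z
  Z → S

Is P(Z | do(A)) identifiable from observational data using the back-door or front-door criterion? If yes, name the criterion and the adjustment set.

desc(A)\{A}={S,Z}; candidates ⊆ {D,K,L,P,R,V}.
size 0: {}; under {} A still reaches {D,K,L,P,R,S,V,Z} ∋ Z.
{V}: A⊥Z given {V} in G with A→· removed — back-door holds.
P(Z|do(A)) = Σ_{V} P(Z|A,V)·P(V).

P(Z|do(A)): backdoor, adjust for {V}.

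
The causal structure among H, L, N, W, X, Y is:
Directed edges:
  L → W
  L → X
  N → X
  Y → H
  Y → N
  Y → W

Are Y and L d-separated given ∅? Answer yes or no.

Yes — Y ⊥ L | ∅.

Bayes-Ball from Y | ∅ reaches {H,N,W,X}.
L ∉ reach(Y|∅) ⇒ Y ⊥ L | ∅.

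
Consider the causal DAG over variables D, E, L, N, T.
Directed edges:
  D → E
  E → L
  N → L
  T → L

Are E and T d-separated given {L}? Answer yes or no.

No — E and T are d-connected given {L}.

Bayes-Ball from E | {L} reaches {D,N,T}.
T ∈ reach(E|{L}) ⇒ E ⊥̸ T | {L}.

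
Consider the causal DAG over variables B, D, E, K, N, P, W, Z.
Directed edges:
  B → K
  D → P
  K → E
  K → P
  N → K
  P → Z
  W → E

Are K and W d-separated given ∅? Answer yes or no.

Yes — K ⊥ W | ∅.

Bayes-Ball from K | ∅ reaches {B,E,N,P,Z}.
W ∉ reach(K|∅) ⇒ K ⊥ W | ∅.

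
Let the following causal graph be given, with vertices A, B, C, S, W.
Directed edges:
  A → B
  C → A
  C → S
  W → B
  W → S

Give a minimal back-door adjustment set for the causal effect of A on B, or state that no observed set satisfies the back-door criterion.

desc(A)\{A}={B}; candidates ⊆ {C,S,W}.
∅: A⊥B given ∅ in G with A→· removed — back-door holds.

A→B: minimal back-door set ∅.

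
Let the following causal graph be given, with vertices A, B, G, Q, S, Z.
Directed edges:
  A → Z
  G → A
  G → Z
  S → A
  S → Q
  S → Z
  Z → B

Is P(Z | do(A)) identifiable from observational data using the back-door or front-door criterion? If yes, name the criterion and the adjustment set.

P(Z|do(A)): backdoor, adjust for {G, S}.

desc(A)\{A}={B,Z}; candidates ⊆ {G,Q,S}.
size 0: {}; under {} A still reaches {B,G,Q,S,Z} ∋ Z.
size 1: {G}, {Q}, {S}; under {G} A still reaches {B,Q,S,Z} ∋ Z.
{G,S}: A⊥Z given {G,S} in G with A→· removed — back-door holds.
P(Z|do(A)) = Σ_{G,S} P(Z|A,G,S)·P(G,S).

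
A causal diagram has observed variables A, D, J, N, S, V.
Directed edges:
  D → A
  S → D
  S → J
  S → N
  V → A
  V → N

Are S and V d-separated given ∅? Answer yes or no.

Bayes-Ball from S | ∅ reaches {A,D,J,N}.
V ∉ reach(S|∅) ⇒ S ⊥ V | ∅.

Yes — S ⊥ V | ∅.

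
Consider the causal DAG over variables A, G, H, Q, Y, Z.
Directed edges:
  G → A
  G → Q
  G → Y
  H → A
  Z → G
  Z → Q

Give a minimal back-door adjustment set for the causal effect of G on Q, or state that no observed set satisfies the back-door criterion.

desc(G)\{G}={A,Q,Y}; candidates ⊆ {H,Z}.
size 0: {}; under {} G still reaches {Q,Z} ∋ Q.
{Z}: G⊥Q given {Z} in G with G→· removed — back-door holds.

G→Q: minimal back-door set {Z}.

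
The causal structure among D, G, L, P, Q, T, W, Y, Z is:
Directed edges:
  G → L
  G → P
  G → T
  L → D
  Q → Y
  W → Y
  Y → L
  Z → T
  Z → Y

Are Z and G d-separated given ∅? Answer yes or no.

Yes — Z ⊥ G | ∅.

Bayes-Ball from Z | ∅ reaches {D,L,T,Y}.
G ∉ reach(Z|∅) ⇒ Z ⊥ G | ∅.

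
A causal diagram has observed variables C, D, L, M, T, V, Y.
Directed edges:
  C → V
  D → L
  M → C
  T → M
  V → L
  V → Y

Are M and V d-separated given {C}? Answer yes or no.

Bayes-Ball from M | {C} reaches {T}.
V ∉ reach(M|{C}) ⇒ M ⊥ V | {C}.

Yes — M ⊥ V | {C}.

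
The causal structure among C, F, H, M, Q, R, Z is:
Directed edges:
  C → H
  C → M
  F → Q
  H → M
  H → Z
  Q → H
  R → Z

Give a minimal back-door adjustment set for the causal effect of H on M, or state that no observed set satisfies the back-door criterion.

H→M: minimal back-door set {C}.

desc(H)\{H}={M,Z}; candidates ⊆ {C,F,Q,R}.
size 0: {}; under {} H still reaches {C,F,M,Q} ∋ M.
{C}: H⊥M given {C} in G with H→· removed — back-door holds.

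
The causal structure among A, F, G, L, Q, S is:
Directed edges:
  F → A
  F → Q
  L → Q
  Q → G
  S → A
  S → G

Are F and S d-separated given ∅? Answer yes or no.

Bayes-Ball from F | ∅ reaches {A,G,Q}.
S ∉ reach(F|∅) ⇒ F ⊥ S | ∅.

Yes — F ⊥ S | ∅.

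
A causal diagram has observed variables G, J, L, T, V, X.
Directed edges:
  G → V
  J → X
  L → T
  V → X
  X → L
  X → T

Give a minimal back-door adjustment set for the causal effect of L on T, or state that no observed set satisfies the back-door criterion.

desc(L)\{L}={T}; candidates ⊆ {G,J,V,X}.
size 0: {}; under {} L still reaches {G,J,T,V,X} ∋ T.
{X}: L⊥T given {X} in G with L→· removed — back-door holds.

L→T: minimal back-door set {X}.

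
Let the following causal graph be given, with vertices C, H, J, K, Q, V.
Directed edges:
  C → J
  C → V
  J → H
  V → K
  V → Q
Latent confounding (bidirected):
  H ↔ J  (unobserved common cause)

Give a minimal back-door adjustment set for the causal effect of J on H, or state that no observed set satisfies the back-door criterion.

J→H: no observed back-door set.

desc(J)\{J}={H}; candidates ⊆ {C,K,Q,V}.
J↔H: latent back-door arc(s) into J.
size 0: {}; under {} J still reaches {C,H,K,Q,V} ∋ H.
size 1: {C}, {K}, {Q} …(+1); under {C} J still reaches {H} ∋ H.
size 2: {C,K}, {C,Q}, {C,V} …(+3); under {C,K} J still reaches {H} ∋ H.
J↔H cannot be blocked by any observed set — no back-door set.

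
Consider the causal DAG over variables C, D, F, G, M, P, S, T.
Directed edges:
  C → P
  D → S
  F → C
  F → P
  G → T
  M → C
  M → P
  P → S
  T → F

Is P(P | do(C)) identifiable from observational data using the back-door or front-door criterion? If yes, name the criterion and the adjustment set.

P(P|do(C)): backdoor, adjust for {F, M}.

desc(C)\{C}={P,S}; candidates ⊆ {D,F,G,M,T}.
size 0: {}; under {} C still reaches {F,G,M,P,S,T} ∋ P.
size 1: {D}, {F}, {G} …(+2); under {D} C still reaches {F,G,M,P,S,T} ∋ P.
{F,M}: C⊥P given {F,M} in G with C→· removed — back-door holds.
P(P|do(C)) = Σ_{F,M} P(P|C,F,M)·P(F,M).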